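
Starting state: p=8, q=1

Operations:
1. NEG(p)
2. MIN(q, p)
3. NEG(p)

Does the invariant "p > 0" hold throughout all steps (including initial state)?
No, violated after step 1

The invariant is violated after step 1.

State at each step:
Initial: p=8, q=1
After step 1: p=-8, q=1
After step 2: p=-8, q=-8
After step 3: p=8, q=-8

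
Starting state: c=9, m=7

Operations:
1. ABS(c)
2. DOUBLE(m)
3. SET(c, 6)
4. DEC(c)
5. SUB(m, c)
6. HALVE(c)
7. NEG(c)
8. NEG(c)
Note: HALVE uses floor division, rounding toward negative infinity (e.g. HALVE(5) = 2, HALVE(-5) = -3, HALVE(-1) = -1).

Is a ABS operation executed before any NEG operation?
Yes

First ABS: step 1
First NEG: step 7
Since 1 < 7, ABS comes first.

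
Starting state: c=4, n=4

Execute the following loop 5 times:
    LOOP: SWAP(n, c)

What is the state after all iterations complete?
c=4, n=4

Iteration trace:
Start: c=4, n=4
After iteration 1: c=4, n=4
After iteration 2: c=4, n=4
After iteration 3: c=4, n=4
After iteration 4: c=4, n=4
After iteration 5: c=4, n=4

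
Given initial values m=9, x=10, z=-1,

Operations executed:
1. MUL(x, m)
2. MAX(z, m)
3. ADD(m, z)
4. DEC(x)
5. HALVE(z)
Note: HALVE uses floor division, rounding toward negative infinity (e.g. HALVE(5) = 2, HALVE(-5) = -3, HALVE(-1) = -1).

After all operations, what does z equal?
z = 4

Tracing execution:
Step 1: MUL(x, m) → z = -1
Step 2: MAX(z, m) → z = 9
Step 3: ADD(m, z) → z = 9
Step 4: DEC(x) → z = 9
Step 5: HALVE(z) → z = 4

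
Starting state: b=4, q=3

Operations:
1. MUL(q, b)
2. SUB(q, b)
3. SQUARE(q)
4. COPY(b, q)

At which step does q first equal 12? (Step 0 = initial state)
Step 1

Tracing q:
Initial: q = 3
After step 1: q = 12 ← first occurrence
After step 2: q = 8
After step 3: q = 64
After step 4: q = 64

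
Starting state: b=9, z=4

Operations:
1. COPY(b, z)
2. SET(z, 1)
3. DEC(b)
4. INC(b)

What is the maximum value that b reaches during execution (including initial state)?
9

Values of b at each step:
Initial: b = 9 ← maximum
After step 1: b = 4
After step 2: b = 4
After step 3: b = 3
After step 4: b = 4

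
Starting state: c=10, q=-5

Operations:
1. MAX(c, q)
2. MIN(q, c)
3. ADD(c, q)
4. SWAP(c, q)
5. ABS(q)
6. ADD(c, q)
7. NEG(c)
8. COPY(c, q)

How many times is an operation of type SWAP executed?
1

Counting SWAP operations:
Step 4: SWAP(c, q) ← SWAP
Total: 1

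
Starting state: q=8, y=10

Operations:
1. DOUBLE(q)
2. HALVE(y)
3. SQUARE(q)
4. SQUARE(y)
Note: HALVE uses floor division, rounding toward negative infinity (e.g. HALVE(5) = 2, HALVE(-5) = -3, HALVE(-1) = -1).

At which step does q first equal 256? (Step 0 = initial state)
Step 3

Tracing q:
Initial: q = 8
After step 1: q = 16
After step 2: q = 16
After step 3: q = 256 ← first occurrence
After step 4: q = 256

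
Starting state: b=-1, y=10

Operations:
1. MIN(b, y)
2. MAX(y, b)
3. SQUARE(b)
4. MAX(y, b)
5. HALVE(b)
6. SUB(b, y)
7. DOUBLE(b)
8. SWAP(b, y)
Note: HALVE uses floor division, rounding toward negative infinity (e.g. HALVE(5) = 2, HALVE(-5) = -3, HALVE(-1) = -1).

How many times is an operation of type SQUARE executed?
1

Counting SQUARE operations:
Step 3: SQUARE(b) ← SQUARE
Total: 1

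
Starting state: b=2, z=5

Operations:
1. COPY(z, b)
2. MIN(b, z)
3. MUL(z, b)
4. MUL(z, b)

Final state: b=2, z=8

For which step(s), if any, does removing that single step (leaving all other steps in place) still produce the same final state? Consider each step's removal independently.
Step(s) 2

Testing removal of each single step:
Without step 1: final = b=2, z=20 (different)
Without step 2: final = b=2, z=8 (same)
Without step 3: final = b=2, z=4 (different)
Without step 4: final = b=2, z=4 (different)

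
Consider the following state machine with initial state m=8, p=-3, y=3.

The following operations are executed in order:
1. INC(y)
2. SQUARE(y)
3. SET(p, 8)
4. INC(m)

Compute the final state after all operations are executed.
{m: 9, p: 8, y: 16}

Step-by-step execution:
Initial: m=8, p=-3, y=3
After step 1 (INC(y)): m=8, p=-3, y=4
After step 2 (SQUARE(y)): m=8, p=-3, y=16
After step 3 (SET(p, 8)): m=8, p=8, y=16
After step 4 (INC(m)): m=9, p=8, y=16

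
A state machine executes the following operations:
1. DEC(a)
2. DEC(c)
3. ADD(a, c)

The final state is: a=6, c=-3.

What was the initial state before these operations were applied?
a=10, c=-2

Working backwards:
Final state: a=6, c=-3
Before step 3 (ADD(a, c)): a=9, c=-3
Before step 2 (DEC(c)): a=9, c=-2
Before step 1 (DEC(a)): a=10, c=-2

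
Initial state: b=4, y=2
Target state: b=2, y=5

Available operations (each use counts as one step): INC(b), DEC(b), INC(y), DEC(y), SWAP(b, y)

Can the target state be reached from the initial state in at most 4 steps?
Yes

Path (2 steps): INC(b) → SWAP(b, y)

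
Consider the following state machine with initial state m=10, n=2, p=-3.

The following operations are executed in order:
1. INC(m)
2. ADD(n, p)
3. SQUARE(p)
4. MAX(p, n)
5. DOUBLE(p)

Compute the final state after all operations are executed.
{m: 11, n: -1, p: 18}

Step-by-step execution:
Initial: m=10, n=2, p=-3
After step 1 (INC(m)): m=11, n=2, p=-3
After step 2 (ADD(n, p)): m=11, n=-1, p=-3
After step 3 (SQUARE(p)): m=11, n=-1, p=9
After step 4 (MAX(p, n)): m=11, n=-1, p=9
After step 5 (DOUBLE(p)): m=11, n=-1, p=18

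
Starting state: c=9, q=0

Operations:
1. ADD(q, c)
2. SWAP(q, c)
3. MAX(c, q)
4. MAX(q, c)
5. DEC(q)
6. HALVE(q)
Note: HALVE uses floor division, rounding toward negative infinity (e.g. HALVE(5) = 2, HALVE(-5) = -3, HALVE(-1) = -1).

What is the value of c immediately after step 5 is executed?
c = 9

Tracing c through execution:
Initial: c = 9
After step 1 (ADD(q, c)): c = 9
After step 2 (SWAP(q, c)): c = 9
After step 3 (MAX(c, q)): c = 9
After step 4 (MAX(q, c)): c = 9
After step 5 (DEC(q)): c = 9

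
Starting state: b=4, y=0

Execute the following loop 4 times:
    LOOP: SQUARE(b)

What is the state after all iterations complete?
b=4294967296, y=0

Iteration trace:
Start: b=4, y=0
After iteration 1: b=16, y=0
After iteration 2: b=256, y=0
After iteration 3: b=65536, y=0
After iteration 4: b=4294967296, y=0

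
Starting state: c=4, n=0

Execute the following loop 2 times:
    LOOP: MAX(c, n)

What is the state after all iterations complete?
c=4, n=0

Iteration trace:
Start: c=4, n=0
After iteration 1: c=4, n=0
After iteration 2: c=4, n=0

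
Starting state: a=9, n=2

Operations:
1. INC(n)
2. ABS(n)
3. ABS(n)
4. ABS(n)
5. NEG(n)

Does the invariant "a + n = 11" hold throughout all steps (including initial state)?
No, violated after step 1

The invariant is violated after step 1.

State at each step:
Initial: a=9, n=2
After step 1: a=9, n=3
After step 2: a=9, n=3
After step 3: a=9, n=3
After step 4: a=9, n=3
After step 5: a=9, n=-3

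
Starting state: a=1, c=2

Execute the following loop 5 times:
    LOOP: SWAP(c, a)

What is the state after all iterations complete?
a=2, c=1

Iteration trace:
Start: a=1, c=2
After iteration 1: a=2, c=1
After iteration 2: a=1, c=2
After iteration 3: a=2, c=1
After iteration 4: a=1, c=2
After iteration 5: a=2, c=1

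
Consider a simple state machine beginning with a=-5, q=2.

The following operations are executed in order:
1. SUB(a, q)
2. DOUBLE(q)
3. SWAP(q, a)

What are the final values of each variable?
{a: 4, q: -7}

Step-by-step execution:
Initial: a=-5, q=2
After step 1 (SUB(a, q)): a=-7, q=2
After step 2 (DOUBLE(q)): a=-7, q=4
After step 3 (SWAP(q, a)): a=4, q=-7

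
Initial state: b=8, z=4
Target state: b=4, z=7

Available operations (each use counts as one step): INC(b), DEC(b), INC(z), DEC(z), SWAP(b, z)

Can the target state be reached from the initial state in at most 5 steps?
Yes

Path (2 steps): DEC(b) → SWAP(b, z)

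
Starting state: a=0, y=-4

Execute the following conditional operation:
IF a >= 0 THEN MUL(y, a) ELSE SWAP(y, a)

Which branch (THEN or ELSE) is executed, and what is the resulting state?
Branch: THEN, Final state: a=0, y=0

Evaluating condition: a >= 0
a = 0
Condition is True, so THEN branch executes
After MUL(y, a): a=0, y=0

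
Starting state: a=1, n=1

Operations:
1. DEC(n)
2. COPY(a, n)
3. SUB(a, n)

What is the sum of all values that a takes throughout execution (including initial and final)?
2

Values of a at each step:
Initial: a = 1
After step 1: a = 1
After step 2: a = 0
After step 3: a = 0
Sum = 1 + 1 + 0 + 0 = 2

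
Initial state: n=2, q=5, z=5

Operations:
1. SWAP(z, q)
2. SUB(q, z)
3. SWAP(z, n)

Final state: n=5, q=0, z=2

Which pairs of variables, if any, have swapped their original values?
(z, n)

Comparing initial and final values:
q: 5 → 0
z: 5 → 2
n: 2 → 5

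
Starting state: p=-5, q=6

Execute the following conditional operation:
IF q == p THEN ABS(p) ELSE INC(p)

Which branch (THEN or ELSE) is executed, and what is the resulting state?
Branch: ELSE, Final state: p=-4, q=6

Evaluating condition: q == p
q = 6, p = -5
Condition is False, so ELSE branch executes
After INC(p): p=-4, q=6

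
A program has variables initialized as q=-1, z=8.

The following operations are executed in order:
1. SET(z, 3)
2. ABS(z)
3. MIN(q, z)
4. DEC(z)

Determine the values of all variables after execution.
{q: -1, z: 2}

Step-by-step execution:
Initial: q=-1, z=8
After step 1 (SET(z, 3)): q=-1, z=3
After step 2 (ABS(z)): q=-1, z=3
After step 3 (MIN(q, z)): q=-1, z=3
After step 4 (DEC(z)): q=-1, z=2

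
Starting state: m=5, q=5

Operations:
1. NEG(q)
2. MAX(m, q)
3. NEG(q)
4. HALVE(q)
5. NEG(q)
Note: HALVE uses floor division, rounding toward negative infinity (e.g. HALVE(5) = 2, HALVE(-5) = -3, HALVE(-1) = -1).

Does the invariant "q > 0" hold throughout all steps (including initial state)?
No, violated after step 1

The invariant is violated after step 1.

State at each step:
Initial: m=5, q=5
After step 1: m=5, q=-5
After step 2: m=5, q=-5
After step 3: m=5, q=5
After step 4: m=5, q=2
After step 5: m=5, q=-2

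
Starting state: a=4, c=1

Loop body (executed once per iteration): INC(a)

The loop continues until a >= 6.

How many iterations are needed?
2

Tracing iterations:
Initial: a=4, c=1
After iteration 1: a=5, c=1
After iteration 2: a=6, c=1
a >= 6 now holds, so the loop exits after 2 iterations.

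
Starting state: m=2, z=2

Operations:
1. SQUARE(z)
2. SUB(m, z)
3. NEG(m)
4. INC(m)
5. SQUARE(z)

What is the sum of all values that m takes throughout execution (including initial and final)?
10

Values of m at each step:
Initial: m = 2
After step 1: m = 2
After step 2: m = -2
After step 3: m = 2
After step 4: m = 3
After step 5: m = 3
Sum = 2 + 2 + -2 + 2 + 3 + 3 = 10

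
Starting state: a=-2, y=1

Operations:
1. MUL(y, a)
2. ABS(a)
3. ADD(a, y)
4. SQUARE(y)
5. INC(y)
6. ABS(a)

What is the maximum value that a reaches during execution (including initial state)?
2

Values of a at each step:
Initial: a = -2
After step 1: a = -2
After step 2: a = 2 ← maximum
After step 3: a = 0
After step 4: a = 0
After step 5: a = 0
After step 6: a = 0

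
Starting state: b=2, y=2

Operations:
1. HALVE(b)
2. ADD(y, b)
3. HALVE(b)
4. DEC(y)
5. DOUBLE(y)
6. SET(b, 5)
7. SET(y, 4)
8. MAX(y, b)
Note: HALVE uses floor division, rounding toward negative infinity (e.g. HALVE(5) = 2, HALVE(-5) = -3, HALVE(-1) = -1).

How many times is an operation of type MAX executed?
1

Counting MAX operations:
Step 8: MAX(y, b) ← MAX
Total: 1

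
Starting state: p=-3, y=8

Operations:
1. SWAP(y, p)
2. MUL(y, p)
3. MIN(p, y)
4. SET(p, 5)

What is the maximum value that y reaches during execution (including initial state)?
8

Values of y at each step:
Initial: y = 8 ← maximum
After step 1: y = -3
After step 2: y = -24
After step 3: y = -24
After step 4: y = -24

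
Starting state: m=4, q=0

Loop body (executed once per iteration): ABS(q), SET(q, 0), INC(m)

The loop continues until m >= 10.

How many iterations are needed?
6

Tracing iterations:
Initial: m=4, q=0
After iteration 1: m=5, q=0
After iteration 2: m=6, q=0
After iteration 3: m=7, q=0
After iteration 4: m=8, q=0
After iteration 5: m=9, q=0
After iteration 6: m=10, q=0
m >= 10 now holds, so the loop exits after 6 iterations.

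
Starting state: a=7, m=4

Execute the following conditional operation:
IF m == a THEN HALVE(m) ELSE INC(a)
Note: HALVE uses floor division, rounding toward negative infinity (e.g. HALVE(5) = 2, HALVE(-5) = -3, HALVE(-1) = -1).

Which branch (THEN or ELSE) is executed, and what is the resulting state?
Branch: ELSE, Final state: a=8, m=4

Evaluating condition: m == a
m = 4, a = 7
Condition is False, so ELSE branch executes
After INC(a): a=8, m=4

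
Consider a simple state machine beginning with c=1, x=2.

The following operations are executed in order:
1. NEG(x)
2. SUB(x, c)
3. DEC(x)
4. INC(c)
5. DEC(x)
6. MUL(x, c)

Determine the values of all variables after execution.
{c: 2, x: -10}

Step-by-step execution:
Initial: c=1, x=2
After step 1 (NEG(x)): c=1, x=-2
After step 2 (SUB(x, c)): c=1, x=-3
After step 3 (DEC(x)): c=1, x=-4
After step 4 (INC(c)): c=2, x=-4
After step 5 (DEC(x)): c=2, x=-5
After step 6 (MUL(x, c)): c=2, x=-10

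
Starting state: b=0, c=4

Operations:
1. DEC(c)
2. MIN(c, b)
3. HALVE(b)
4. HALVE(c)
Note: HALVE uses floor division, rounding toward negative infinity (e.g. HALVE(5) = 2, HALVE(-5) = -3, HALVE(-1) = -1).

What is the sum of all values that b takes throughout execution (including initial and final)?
0

Values of b at each step:
Initial: b = 0
After step 1: b = 0
After step 2: b = 0
After step 3: b = 0
After step 4: b = 0
Sum = 0 + 0 + 0 + 0 + 0 = 0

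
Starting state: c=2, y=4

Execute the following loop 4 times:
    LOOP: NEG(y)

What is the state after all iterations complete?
c=2, y=4

Iteration trace:
Start: c=2, y=4
After iteration 1: c=2, y=-4
After iteration 2: c=2, y=4
After iteration 3: c=2, y=-4
After iteration 4: c=2, y=4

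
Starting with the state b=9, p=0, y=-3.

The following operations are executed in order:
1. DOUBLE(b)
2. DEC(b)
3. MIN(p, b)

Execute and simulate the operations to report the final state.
{b: 17, p: 0, y: -3}

Step-by-step execution:
Initial: b=9, p=0, y=-3
After step 1 (DOUBLE(b)): b=18, p=0, y=-3
After step 2 (DEC(b)): b=17, p=0, y=-3
After step 3 (MIN(p, b)): b=17, p=0, y=-3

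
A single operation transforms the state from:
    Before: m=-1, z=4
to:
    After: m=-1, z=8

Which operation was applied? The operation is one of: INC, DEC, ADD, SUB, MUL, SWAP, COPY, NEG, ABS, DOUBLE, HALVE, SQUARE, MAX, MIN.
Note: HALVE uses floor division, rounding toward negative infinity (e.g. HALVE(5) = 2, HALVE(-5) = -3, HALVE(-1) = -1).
DOUBLE(z)

Analyzing the change:
Before: m=-1, z=4
After: m=-1, z=8
Variable z changed from 4 to 8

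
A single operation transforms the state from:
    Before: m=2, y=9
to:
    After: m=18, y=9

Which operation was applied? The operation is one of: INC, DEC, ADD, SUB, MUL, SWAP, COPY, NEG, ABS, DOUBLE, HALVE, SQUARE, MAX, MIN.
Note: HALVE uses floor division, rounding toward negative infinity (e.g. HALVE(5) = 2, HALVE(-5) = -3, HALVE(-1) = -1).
MUL(m, y)

Analyzing the change:
Before: m=2, y=9
After: m=18, y=9
Variable m changed from 2 to 18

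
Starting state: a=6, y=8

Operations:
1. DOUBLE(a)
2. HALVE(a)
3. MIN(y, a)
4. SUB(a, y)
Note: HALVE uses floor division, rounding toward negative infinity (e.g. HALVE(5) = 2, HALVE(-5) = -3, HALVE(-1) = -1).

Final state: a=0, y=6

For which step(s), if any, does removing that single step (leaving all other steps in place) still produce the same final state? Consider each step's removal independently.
None - removing any single step changes the final result

Testing removal of each single step:
Without step 1: final = a=0, y=3 (different)
Without step 2: final = a=4, y=8 (different)
Without step 3: final = a=-2, y=8 (different)
Without step 4: final = a=6, y=6 (different)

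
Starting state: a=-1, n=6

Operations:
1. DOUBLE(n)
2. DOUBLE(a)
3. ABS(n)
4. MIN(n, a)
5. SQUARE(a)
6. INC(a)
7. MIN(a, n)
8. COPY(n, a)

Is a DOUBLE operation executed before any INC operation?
Yes

First DOUBLE: step 1
First INC: step 6
Since 1 < 6, DOUBLE comes first.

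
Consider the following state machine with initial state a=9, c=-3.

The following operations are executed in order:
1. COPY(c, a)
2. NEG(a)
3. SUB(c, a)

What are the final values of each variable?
{a: -9, c: 18}

Step-by-step execution:
Initial: a=9, c=-3
After step 1 (COPY(c, a)): a=9, c=9
After step 2 (NEG(a)): a=-9, c=9
After step 3 (SUB(c, a)): a=-9, c=18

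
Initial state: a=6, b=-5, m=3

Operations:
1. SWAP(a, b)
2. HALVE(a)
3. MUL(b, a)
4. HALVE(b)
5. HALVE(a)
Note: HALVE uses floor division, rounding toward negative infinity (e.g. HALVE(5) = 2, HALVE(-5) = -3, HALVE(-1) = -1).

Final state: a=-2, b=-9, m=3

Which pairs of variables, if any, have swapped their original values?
None

Comparing initial and final values:
b: -5 → -9
m: 3 → 3
a: 6 → -2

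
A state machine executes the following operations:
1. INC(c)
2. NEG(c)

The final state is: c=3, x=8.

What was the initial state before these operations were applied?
c=-4, x=8

Working backwards:
Final state: c=3, x=8
Before step 2 (NEG(c)): c=-3, x=8
Before step 1 (INC(c)): c=-4, x=8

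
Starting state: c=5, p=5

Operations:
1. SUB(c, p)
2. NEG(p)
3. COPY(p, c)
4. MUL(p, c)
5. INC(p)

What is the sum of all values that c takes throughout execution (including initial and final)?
5

Values of c at each step:
Initial: c = 5
After step 1: c = 0
After step 2: c = 0
After step 3: c = 0
After step 4: c = 0
After step 5: c = 0
Sum = 5 + 0 + 0 + 0 + 0 + 0 = 5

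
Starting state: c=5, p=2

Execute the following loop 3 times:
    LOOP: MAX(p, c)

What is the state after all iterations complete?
c=5, p=5

Iteration trace:
Start: c=5, p=2
After iteration 1: c=5, p=5
After iteration 2: c=5, p=5
After iteration 3: c=5, p=5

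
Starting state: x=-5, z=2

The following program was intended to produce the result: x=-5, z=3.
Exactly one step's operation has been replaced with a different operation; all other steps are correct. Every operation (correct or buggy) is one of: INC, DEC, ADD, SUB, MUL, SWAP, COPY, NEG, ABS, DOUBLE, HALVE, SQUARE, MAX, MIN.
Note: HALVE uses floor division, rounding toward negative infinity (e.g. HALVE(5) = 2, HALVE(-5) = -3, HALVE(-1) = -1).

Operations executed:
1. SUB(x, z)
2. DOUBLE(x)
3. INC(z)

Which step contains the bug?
Step 2

Trace with buggy code:
Initial: x=-5, z=2
After step 1: x=-7, z=2
After step 2: x=-14, z=2
After step 3: x=-14, z=3
Actual final x=-14, z=3 ≠ expected x=-5, z=3.
Step 2 is the only position where a single-operation replacement can produce the expected result.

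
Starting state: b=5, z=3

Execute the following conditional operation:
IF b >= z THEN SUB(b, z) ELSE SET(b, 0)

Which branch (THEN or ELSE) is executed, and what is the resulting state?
Branch: THEN, Final state: b=2, z=3

Evaluating condition: b >= z
b = 5, z = 3
Condition is True, so THEN branch executes
After SUB(b, z): b=2, z=3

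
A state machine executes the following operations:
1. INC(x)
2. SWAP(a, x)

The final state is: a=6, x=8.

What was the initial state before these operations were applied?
a=8, x=5

Working backwards:
Final state: a=6, x=8
Before step 2 (SWAP(a, x)): a=8, x=6
Before step 1 (INC(x)): a=8, x=5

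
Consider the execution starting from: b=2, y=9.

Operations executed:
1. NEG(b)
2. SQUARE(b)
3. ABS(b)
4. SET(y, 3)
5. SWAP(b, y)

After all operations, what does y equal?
y = 4

Tracing execution:
Step 1: NEG(b) → y = 9
Step 2: SQUARE(b) → y = 9
Step 3: ABS(b) → y = 9
Step 4: SET(y, 3) → y = 3
Step 5: SWAP(b, y) → y = 4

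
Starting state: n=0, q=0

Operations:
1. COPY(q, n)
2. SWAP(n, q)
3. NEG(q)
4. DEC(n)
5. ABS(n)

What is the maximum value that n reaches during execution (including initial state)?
1

Values of n at each step:
Initial: n = 0
After step 1: n = 0
After step 2: n = 0
After step 3: n = 0
After step 4: n = -1
After step 5: n = 1 ← maximum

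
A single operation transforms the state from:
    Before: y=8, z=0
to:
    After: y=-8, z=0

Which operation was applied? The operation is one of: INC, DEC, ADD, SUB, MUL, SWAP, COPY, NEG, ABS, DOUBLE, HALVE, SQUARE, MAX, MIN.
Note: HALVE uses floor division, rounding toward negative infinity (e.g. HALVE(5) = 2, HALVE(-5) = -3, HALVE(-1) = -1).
NEG(y)

Analyzing the change:
Before: y=8, z=0
After: y=-8, z=0
Variable y changed from 8 to -8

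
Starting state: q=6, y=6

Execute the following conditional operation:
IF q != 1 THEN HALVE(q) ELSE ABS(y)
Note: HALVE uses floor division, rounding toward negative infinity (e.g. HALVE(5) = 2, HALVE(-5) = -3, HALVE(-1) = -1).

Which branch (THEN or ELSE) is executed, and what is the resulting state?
Branch: THEN, Final state: q=3, y=6

Evaluating condition: q != 1
q = 6
Condition is True, so THEN branch executes
After HALVE(q): q=3, y=6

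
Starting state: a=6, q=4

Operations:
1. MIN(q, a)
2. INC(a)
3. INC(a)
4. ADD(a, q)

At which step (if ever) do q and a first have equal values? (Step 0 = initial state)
Never

q and a never become equal during execution.

Comparing values at each step:
Initial: q=4, a=6
After step 1: q=4, a=6
After step 2: q=4, a=7
After step 3: q=4, a=8
After step 4: q=4, a=12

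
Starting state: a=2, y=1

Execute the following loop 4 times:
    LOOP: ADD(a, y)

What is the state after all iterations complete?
a=6, y=1

Iteration trace:
Start: a=2, y=1
After iteration 1: a=3, y=1
After iteration 2: a=4, y=1
After iteration 3: a=5, y=1
After iteration 4: a=6, y=1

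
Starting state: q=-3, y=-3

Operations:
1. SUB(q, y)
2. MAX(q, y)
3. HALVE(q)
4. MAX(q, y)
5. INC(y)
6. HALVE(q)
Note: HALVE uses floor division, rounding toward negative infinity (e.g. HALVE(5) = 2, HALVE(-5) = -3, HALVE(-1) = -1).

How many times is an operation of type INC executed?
1

Counting INC operations:
Step 5: INC(y) ← INC
Total: 1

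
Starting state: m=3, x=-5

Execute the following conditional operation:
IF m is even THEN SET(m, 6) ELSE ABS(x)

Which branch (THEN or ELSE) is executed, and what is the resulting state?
Branch: ELSE, Final state: m=3, x=5

Evaluating condition: m is even
Condition is False, so ELSE branch executes
After ABS(x): m=3, x=5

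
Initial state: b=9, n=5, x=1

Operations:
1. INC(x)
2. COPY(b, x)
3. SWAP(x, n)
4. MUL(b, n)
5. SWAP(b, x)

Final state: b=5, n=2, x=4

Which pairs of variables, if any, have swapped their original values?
None

Comparing initial and final values:
n: 5 → 2
x: 1 → 4
b: 9 → 5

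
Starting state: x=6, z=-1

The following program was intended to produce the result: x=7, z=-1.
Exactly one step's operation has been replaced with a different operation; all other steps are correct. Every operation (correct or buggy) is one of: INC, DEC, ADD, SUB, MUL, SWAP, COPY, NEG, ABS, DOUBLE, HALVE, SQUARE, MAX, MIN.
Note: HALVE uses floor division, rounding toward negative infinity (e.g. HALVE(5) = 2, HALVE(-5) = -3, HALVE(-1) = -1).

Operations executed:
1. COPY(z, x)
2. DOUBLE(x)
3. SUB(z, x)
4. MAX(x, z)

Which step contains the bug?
Step 2

Trace with buggy code:
Initial: x=6, z=-1
After step 1: x=6, z=6
After step 2: x=12, z=6
After step 3: x=12, z=-6
After step 4: x=12, z=-6
Actual final x=12, z=-6 ≠ expected x=7, z=-1.
Step 2 is the only position where a single-operation replacement can produce the expected result.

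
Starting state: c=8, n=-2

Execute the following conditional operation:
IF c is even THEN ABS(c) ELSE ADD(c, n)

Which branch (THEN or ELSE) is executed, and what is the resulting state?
Branch: THEN, Final state: c=8, n=-2

Evaluating condition: c is even
Condition is True, so THEN branch executes
After ABS(c): c=8, n=-2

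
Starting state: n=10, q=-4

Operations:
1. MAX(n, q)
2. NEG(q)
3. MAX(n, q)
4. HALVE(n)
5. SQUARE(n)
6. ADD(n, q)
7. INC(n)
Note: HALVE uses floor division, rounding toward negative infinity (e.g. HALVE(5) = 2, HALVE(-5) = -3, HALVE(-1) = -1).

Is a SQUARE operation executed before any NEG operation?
No

First SQUARE: step 5
First NEG: step 2
Since 5 > 2, NEG comes first.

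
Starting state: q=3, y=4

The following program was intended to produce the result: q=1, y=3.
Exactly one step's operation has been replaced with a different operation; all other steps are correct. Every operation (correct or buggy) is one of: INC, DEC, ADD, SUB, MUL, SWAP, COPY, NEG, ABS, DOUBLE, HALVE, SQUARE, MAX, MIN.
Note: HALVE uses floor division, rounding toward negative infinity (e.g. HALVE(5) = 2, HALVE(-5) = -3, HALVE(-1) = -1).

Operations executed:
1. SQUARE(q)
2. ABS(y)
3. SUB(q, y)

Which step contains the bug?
Step 1

Trace with buggy code:
Initial: q=3, y=4
After step 1: q=9, y=4
After step 2: q=9, y=4
After step 3: q=5, y=4
Actual final q=5, y=4 ≠ expected q=1, y=3.
Step 1 is the only position where a single-operation replacement can produce the expected result.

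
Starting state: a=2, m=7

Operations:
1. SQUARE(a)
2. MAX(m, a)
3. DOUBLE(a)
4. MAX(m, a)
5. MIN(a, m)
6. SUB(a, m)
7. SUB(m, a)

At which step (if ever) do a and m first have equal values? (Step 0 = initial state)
Step 4

a and m first become equal after step 4.

Comparing values at each step:
Initial: a=2, m=7
After step 1: a=4, m=7
After step 2: a=4, m=7
After step 3: a=8, m=7
After step 4: a=8, m=8 ← equal!
After step 5: a=8, m=8 ← equal!
After step 6: a=0, m=8
After step 7: a=0, m=8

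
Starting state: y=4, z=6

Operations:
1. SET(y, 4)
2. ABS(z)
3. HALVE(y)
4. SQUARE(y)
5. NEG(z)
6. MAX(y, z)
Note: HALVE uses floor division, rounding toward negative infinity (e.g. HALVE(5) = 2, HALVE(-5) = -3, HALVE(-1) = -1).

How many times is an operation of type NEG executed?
1

Counting NEG operations:
Step 5: NEG(z) ← NEG
Total: 1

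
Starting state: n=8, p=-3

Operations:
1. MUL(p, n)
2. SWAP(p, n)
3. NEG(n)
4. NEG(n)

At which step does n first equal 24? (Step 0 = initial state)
Step 3

Tracing n:
Initial: n = 8
After step 1: n = 8
After step 2: n = -24
After step 3: n = 24 ← first occurrence
After step 4: n = -24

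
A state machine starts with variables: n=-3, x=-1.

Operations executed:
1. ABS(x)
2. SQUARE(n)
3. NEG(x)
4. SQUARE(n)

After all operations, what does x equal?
x = -1

Tracing execution:
Step 1: ABS(x) → x = 1
Step 2: SQUARE(n) → x = 1
Step 3: NEG(x) → x = -1
Step 4: SQUARE(n) → x = -1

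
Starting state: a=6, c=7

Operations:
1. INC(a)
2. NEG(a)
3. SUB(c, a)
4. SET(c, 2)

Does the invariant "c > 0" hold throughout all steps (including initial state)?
Yes

The invariant holds at every step.

State at each step:
Initial: a=6, c=7
After step 1: a=7, c=7
After step 2: a=-7, c=7
After step 3: a=-7, c=14
After step 4: a=-7, c=2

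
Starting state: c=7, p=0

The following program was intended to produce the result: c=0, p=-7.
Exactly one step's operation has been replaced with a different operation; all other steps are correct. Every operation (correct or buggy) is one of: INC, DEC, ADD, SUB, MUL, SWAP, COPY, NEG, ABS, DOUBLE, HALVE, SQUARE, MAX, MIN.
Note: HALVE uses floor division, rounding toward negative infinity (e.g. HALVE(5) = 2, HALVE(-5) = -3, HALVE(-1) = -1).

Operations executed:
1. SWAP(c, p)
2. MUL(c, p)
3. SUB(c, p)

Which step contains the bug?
Step 3

Trace with buggy code:
Initial: c=7, p=0
After step 1: c=0, p=7
After step 2: c=0, p=7
After step 3: c=-7, p=7
Actual final c=-7, p=7 ≠ expected c=0, p=-7.
Step 3 is the only position where a single-operation replacement can produce the expected result.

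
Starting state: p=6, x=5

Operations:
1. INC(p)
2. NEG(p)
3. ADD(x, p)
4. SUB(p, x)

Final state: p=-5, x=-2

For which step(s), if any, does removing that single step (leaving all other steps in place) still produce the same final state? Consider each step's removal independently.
None - removing any single step changes the final result

Testing removal of each single step:
Without step 1: final = p=-5, x=-1 (different)
Without step 2: final = p=-5, x=12 (different)
Without step 3: final = p=-12, x=5 (different)
Without step 4: final = p=-7, x=-2 (different)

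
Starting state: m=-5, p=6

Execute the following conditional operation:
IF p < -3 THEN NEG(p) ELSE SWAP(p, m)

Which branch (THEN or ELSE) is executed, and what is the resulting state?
Branch: ELSE, Final state: m=6, p=-5

Evaluating condition: p < -3
p = 6
Condition is False, so ELSE branch executes
After SWAP(p, m): m=6, p=-5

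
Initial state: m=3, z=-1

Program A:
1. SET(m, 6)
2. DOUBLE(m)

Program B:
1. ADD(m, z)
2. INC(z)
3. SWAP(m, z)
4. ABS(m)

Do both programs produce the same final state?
No

Program A final state: m=12, z=-1
Program B final state: m=0, z=2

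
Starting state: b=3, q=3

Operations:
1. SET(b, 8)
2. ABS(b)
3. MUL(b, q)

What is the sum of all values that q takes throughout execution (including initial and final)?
12

Values of q at each step:
Initial: q = 3
After step 1: q = 3
After step 2: q = 3
After step 3: q = 3
Sum = 3 + 3 + 3 + 3 = 12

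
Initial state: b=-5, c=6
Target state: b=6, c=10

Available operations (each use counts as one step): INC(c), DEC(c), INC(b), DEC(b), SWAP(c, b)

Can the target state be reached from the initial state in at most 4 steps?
No

The target state cannot be reached within 4 steps.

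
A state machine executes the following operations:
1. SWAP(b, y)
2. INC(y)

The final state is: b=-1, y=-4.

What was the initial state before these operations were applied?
b=-5, y=-1

Working backwards:
Final state: b=-1, y=-4
Before step 2 (INC(y)): b=-1, y=-5
Before step 1 (SWAP(b, y)): b=-5, y=-1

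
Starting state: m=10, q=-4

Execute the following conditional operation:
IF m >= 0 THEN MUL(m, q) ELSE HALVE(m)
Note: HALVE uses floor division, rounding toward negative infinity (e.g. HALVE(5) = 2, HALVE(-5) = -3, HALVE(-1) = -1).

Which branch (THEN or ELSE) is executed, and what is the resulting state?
Branch: THEN, Final state: m=-40, q=-4

Evaluating condition: m >= 0
m = 10
Condition is True, so THEN branch executes
After MUL(m, q): m=-40, q=-4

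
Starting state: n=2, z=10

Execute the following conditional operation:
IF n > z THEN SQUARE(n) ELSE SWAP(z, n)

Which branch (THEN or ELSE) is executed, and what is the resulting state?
Branch: ELSE, Final state: n=10, z=2

Evaluating condition: n > z
n = 2, z = 10
Condition is False, so ELSE branch executes
After SWAP(z, n): n=10, z=2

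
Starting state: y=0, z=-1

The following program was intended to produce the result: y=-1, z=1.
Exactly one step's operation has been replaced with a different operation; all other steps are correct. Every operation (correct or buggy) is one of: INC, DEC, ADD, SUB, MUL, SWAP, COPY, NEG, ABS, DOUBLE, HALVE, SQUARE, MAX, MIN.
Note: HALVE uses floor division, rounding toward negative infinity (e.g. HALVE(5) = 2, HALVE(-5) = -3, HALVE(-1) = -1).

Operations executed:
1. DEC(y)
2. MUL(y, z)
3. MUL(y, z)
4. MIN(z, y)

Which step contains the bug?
Step 4

Trace with buggy code:
Initial: y=0, z=-1
After step 1: y=-1, z=-1
After step 2: y=1, z=-1
After step 3: y=-1, z=-1
After step 4: y=-1, z=-1
Actual final y=-1, z=-1 ≠ expected y=-1, z=1.
Step 4 is the only position where a single-operation replacement can produce the expected result.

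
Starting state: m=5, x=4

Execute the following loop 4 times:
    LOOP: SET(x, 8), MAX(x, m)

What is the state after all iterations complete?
m=5, x=8

Iteration trace:
Start: m=5, x=4
After iteration 1: m=5, x=8
After iteration 2: m=5, x=8
After iteration 3: m=5, x=8
After iteration 4: m=5, x=8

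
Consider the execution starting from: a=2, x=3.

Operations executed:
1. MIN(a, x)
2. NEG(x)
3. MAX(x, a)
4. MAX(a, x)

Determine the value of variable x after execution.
x = 2

Tracing execution:
Step 1: MIN(a, x) → x = 3
Step 2: NEG(x) → x = -3
Step 3: MAX(x, a) → x = 2
Step 4: MAX(a, x) → x = 2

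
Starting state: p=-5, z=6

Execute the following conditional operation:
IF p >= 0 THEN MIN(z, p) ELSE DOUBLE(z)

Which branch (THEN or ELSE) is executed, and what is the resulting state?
Branch: ELSE, Final state: p=-5, z=12

Evaluating condition: p >= 0
p = -5
Condition is False, so ELSE branch executes
After DOUBLE(z): p=-5, z=12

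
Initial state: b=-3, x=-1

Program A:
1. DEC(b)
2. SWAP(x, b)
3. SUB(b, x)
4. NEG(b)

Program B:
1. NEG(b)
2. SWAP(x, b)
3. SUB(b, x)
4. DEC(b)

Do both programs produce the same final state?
No

Program A final state: b=-3, x=-4
Program B final state: b=-5, x=3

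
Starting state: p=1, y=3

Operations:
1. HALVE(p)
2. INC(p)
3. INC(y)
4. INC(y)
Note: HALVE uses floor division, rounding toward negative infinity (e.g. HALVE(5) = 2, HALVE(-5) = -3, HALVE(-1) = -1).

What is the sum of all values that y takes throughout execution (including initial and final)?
18

Values of y at each step:
Initial: y = 3
After step 1: y = 3
After step 2: y = 3
After step 3: y = 4
After step 4: y = 5
Sum = 3 + 3 + 3 + 4 + 5 = 18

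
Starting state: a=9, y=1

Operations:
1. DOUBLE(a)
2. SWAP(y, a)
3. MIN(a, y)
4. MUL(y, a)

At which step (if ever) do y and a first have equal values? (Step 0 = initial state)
Never

y and a never become equal during execution.

Comparing values at each step:
Initial: y=1, a=9
After step 1: y=1, a=18
After step 2: y=18, a=1
After step 3: y=18, a=1
After step 4: y=18, a=1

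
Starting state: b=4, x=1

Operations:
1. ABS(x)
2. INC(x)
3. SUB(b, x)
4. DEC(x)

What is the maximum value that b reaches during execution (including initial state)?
4

Values of b at each step:
Initial: b = 4 ← maximum
After step 1: b = 4
After step 2: b = 4
After step 3: b = 2
After step 4: b = 2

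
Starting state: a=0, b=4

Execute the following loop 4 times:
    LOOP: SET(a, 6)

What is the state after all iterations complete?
a=6, b=4

Iteration trace:
Start: a=0, b=4
After iteration 1: a=6, b=4
After iteration 2: a=6, b=4
After iteration 3: a=6, b=4
After iteration 4: a=6, b=4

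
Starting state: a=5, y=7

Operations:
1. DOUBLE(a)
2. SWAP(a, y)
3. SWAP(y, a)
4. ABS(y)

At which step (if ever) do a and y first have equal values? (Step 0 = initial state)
Never

a and y never become equal during execution.

Comparing values at each step:
Initial: a=5, y=7
After step 1: a=10, y=7
After step 2: a=7, y=10
After step 3: a=10, y=7
After step 4: a=10, y=7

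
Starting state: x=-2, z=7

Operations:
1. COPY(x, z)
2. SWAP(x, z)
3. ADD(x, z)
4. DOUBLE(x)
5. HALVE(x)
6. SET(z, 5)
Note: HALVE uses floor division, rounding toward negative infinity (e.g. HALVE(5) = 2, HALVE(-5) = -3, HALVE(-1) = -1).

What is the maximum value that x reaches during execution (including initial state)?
28

Values of x at each step:
Initial: x = -2
After step 1: x = 7
After step 2: x = 7
After step 3: x = 14
After step 4: x = 28 ← maximum
After step 5: x = 14
After step 6: x = 14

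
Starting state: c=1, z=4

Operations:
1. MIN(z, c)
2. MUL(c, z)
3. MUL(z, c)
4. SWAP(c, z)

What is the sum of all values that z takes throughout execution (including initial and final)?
8

Values of z at each step:
Initial: z = 4
After step 1: z = 1
After step 2: z = 1
After step 3: z = 1
After step 4: z = 1
Sum = 4 + 1 + 1 + 1 + 1 = 8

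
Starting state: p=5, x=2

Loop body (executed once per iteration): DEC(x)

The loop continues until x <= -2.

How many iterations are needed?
4

Tracing iterations:
Initial: p=5, x=2
After iteration 1: p=5, x=1
After iteration 2: p=5, x=0
After iteration 3: p=5, x=-1
After iteration 4: p=5, x=-2
x <= -2 now holds, so the loop exits after 4 iterations.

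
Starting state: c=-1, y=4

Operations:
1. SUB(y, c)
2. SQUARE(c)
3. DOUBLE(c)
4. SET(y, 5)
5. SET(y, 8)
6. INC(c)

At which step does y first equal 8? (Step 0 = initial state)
Step 5

Tracing y:
Initial: y = 4
After step 1: y = 5
After step 2: y = 5
After step 3: y = 5
After step 4: y = 5
After step 5: y = 8 ← first occurrence
After step 6: y = 8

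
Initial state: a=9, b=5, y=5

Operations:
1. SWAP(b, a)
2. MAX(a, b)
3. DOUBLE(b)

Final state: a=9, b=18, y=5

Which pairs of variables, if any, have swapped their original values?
None

Comparing initial and final values:
b: 5 → 18
y: 5 → 5
a: 9 → 9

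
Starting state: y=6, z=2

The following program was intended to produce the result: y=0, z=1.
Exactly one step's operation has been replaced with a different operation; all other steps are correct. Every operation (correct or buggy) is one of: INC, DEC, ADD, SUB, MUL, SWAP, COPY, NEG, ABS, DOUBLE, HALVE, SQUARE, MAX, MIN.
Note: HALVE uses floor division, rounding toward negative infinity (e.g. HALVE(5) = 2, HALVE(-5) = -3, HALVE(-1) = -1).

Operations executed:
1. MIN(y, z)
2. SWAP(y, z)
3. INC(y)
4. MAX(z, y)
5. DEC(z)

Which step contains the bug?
Step 3

Trace with buggy code:
Initial: y=6, z=2
After step 1: y=2, z=2
After step 2: y=2, z=2
After step 3: y=3, z=2
After step 4: y=3, z=3
After step 5: y=3, z=2
Actual final y=3, z=2 ≠ expected y=0, z=1.
Step 3 is the only position where a single-operation replacement can produce the expected result.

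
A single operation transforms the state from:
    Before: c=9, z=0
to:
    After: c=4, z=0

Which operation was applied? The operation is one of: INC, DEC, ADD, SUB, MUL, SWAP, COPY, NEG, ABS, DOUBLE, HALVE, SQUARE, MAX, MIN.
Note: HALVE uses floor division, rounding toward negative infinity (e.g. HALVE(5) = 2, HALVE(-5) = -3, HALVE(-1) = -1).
HALVE(c)

Analyzing the change:
Before: c=9, z=0
After: c=4, z=0
Variable c changed from 9 to 4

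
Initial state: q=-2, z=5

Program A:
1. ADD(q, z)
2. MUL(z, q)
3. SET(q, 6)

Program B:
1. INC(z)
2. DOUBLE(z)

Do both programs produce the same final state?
No

Program A final state: q=6, z=15
Program B final state: q=-2, z=12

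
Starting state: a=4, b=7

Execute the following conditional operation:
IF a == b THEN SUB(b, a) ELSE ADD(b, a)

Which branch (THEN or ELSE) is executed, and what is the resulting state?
Branch: ELSE, Final state: a=4, b=11

Evaluating condition: a == b
a = 4, b = 7
Condition is False, so ELSE branch executes
After ADD(b, a): a=4, b=11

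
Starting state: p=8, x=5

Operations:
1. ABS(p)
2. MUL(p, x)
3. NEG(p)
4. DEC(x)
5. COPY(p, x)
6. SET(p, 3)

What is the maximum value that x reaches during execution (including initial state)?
5

Values of x at each step:
Initial: x = 5 ← maximum
After step 1: x = 5
After step 2: x = 5
After step 3: x = 5
After step 4: x = 4
After step 5: x = 4
After step 6: x = 4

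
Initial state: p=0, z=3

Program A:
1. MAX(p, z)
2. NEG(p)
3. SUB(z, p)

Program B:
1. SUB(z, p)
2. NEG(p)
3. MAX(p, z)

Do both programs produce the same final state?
No

Program A final state: p=-3, z=6
Program B final state: p=3, z=3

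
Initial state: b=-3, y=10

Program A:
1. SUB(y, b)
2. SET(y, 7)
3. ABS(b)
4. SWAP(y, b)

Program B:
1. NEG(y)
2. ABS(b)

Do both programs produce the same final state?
No

Program A final state: b=7, y=3
Program B final state: b=3, y=-10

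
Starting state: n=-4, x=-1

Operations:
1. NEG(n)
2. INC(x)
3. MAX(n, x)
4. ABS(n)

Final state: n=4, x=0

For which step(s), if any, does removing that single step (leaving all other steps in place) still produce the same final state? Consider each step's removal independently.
Step(s) 3, 4

Testing removal of each single step:
Without step 1: final = n=0, x=0 (different)
Without step 2: final = n=4, x=-1 (different)
Without step 3: final = n=4, x=0 (same)
Without step 4: final = n=4, x=0 (same)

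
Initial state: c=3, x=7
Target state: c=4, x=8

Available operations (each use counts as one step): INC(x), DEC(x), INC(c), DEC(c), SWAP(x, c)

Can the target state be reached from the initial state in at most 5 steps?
Yes

Path (2 steps): INC(x) → INC(c)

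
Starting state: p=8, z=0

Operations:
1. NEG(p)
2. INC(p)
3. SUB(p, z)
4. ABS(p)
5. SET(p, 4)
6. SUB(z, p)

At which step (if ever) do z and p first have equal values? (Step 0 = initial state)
Never

z and p never become equal during execution.

Comparing values at each step:
Initial: z=0, p=8
After step 1: z=0, p=-8
After step 2: z=0, p=-7
After step 3: z=0, p=-7
After step 4: z=0, p=7
After step 5: z=0, p=4
After step 6: z=-4, p=4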